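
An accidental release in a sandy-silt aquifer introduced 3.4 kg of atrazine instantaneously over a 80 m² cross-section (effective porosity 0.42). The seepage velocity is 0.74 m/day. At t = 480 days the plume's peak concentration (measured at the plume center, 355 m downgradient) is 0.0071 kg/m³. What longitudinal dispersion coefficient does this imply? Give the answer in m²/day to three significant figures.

0.0337 m²/day

At the plume center C_max = M/(n_e·A·√(4πDt)), so D = M²/(4πt·(n_e·A·C_max)²).
n_e·A·C_max = 0.42 × 80 × 0.0071 = 0.2386 kg/m.
D = 3.4²/(4π × 480 × 0.2386²) = 0.0337 m²/day.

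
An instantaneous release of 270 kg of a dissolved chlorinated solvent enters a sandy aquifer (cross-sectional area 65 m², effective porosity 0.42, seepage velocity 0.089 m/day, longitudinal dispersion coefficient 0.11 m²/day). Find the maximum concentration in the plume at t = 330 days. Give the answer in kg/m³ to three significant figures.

The peak of an instantaneous 1D plume sits at x = vt; there the Gaussian factor is 1 and C_max = M/(n_e·A·√(4πDt)), where n_e·A is the pore area the mass is dissolved in.
√(4πDt) = √(4π × 0.11 × 330) = 21.36 m, so C_max = 270/(0.42 × 65 × 21.36) = 0.463 kg/m³.

0.463 kg/m³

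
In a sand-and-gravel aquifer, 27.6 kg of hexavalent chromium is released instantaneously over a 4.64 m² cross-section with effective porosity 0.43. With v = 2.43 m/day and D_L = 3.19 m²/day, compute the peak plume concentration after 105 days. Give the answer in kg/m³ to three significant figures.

0.213 kg/m³

The peak of an instantaneous 1D plume sits at x = vt; there the Gaussian factor is 1 and C_max = M/(n_e·A·√(4πDt)), where n_e·A is the pore area the mass is dissolved in.
√(4πDt) = √(4π × 3.19 × 105) = 64.88 m, so C_max = 27.6/(0.43 × 4.64 × 64.88) = 0.213 kg/m³.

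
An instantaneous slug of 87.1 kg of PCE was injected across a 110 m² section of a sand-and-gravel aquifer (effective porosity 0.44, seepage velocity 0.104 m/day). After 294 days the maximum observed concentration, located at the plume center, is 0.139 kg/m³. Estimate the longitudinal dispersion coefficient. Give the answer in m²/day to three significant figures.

0.0454 m²/day

At the plume center C_max = M/(n_e·A·√(4πDt)), so D = M²/(4πt·(n_e·A·C_max)²).
n_e·A·C_max = 0.44 × 110 × 0.139 = 6.728 kg/m.
D = 87.1²/(4π × 294 × 6.728²) = 0.0454 m²/day.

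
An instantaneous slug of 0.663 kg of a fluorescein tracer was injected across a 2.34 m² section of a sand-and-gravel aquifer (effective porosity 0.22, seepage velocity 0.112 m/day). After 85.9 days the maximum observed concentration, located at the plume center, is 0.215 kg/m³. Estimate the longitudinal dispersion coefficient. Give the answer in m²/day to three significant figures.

At the plume center C_max = M/(n_e·A·√(4πDt)), so D = M²/(4πt·(n_e·A·C_max)²).
n_e·A·C_max = 0.22 × 2.34 × 0.215 = 0.1107 kg/m.
D = 0.663²/(4π × 85.9 × 0.1107²) = 0.0332 m²/day.

0.0332 m²/day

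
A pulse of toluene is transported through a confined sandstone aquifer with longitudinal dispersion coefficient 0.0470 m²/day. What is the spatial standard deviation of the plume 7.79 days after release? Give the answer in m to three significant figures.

0.856 m

Dispersive spreading gives a Gaussian with σ² = 2Dt; advection only shifts the center.
σ = √(2 × 0.0470 × 7.79) = 0.856 m.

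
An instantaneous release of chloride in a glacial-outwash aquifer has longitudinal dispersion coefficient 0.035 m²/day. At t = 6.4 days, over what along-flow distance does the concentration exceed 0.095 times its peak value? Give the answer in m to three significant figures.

The plume is Gaussian with σ = √(2Dt) = √(2 × 0.035 × 6.4) = 0.6693 m.
C/C_peak = exp(−Δx²/(2σ²)) = 0.095 ⇒ Δx = σ·√(−2 ln 0.095) = 0.6693 × 2.170 = 1.452 m.
Width = 2Δx = 2.90 m.

2.90 m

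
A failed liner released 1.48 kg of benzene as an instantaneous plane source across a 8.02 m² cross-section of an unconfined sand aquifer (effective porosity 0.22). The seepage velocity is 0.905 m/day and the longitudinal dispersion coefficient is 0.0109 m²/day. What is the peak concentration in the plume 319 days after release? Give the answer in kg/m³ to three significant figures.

0.127 kg/m³

The peak of an instantaneous 1D plume sits at x = vt; there the Gaussian factor is 1 and C_max = M/(n_e·A·√(4πDt)), where n_e·A is the pore area the mass is dissolved in.
√(4πDt) = √(4π × 0.0109 × 319) = 6.610 m, so C_max = 1.48/(0.22 × 8.02 × 6.610) = 0.127 kg/m³.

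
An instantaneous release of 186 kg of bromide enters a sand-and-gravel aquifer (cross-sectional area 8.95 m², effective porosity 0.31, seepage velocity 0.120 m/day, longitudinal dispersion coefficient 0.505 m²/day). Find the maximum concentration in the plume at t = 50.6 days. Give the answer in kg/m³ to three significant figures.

3.74 kg/m³

The peak of an instantaneous 1D plume sits at x = vt; there the Gaussian factor is 1 and C_max = M/(n_e·A·√(4πDt)), where n_e·A is the pore area the mass is dissolved in.
√(4πDt) = √(4π × 0.505 × 50.6) = 17.92 m, so C_max = 186/(0.31 × 8.95 × 17.92) = 3.74 kg/m³.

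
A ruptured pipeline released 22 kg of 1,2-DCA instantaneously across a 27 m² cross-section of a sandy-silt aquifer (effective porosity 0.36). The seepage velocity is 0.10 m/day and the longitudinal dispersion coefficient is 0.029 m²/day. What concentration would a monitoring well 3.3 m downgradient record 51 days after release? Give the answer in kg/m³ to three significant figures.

0.304 kg/m³

For an instantaneous plane source, C(x,t) = M/(n_e·A·√(4πDt)) · exp(−(x−vt)²/(4Dt)), with n_e·A the pore (flow) area.
Plume center vt = 0.10 × 51 = 5.1 m, so the well at 3.3 m is 1.8 m upgradient of the peak.
√(4πDt) = 4.311 m, giving peak height M/(n_e·A·√(4πDt)) = 22/(0.36 × 27 × 4.311) = 0.5250 kg/m³.
(x−vt)²/(4Dt) = (-1.8)²/(4 × 0.029 × 51) = 0.5477; exp(−0.5477) = 0.5783.
C = 0.5250 × 0.5783 = 0.304 kg/m³.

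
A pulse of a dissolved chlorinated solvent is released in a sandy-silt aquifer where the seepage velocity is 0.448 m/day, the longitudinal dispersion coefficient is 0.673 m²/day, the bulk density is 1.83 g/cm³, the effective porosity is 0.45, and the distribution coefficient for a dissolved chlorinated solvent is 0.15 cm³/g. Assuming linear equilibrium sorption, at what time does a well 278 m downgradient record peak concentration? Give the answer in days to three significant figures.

Retardation factor R = 1 + ρ_b·K_d/n = 1 + 1.83 × 0.15/0.45 = 1.610.
Sorption retards both mechanisms: v_R = v/R = 0.2783 m/day, D_R = D/R = 0.4180 m²/day.
Peak time from v_R²t² + 2D_R t − x² = 0: t = (√(D_R² + v_R²x²) − D_R)/v_R².
√(D_R² + v_R²x²) = √(0.4180² + 0.2783² × 278²) = 77.37; v_R² = 0.07745.
t = (77.37 − 0.4180)/0.07745 = 994 days.

994 days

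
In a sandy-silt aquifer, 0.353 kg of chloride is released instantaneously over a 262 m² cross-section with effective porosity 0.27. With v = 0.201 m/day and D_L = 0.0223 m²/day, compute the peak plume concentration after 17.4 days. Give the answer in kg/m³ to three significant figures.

0.00226 kg/m³

The peak of an instantaneous 1D plume sits at x = vt; there the Gaussian factor is 1 and C_max = M/(n_e·A·√(4πDt)), where n_e·A is the pore area the mass is dissolved in.
√(4πDt) = √(4π × 0.0223 × 17.4) = 2.208 m, so C_max = 0.353/(0.27 × 262 × 2.208) = 0.00226 kg/m³.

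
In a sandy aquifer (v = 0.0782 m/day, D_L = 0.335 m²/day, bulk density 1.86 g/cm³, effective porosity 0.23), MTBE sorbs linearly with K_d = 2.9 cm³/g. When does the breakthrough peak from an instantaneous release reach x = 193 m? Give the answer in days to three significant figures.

59000 days

Retardation factor R = 1 + ρ_b·K_d/n = 1 + 1.86 × 2.9/0.23 = 24.45.
Sorption retards both mechanisms: v_R = v/R = 0.003198 m/day, D_R = D/R = 0.01370 m²/day.
Peak time from v_R²t² + 2D_R t − x² = 0: t = (√(D_R² + v_R²x²) − D_R)/v_R².
√(D_R² + v_R²x²) = √(0.01370² + 0.003198² × 193²) = 0.6174; v_R² = 1.023e-05.
t = (0.6174 − 0.01370)/1.023e-05 = 59000 days.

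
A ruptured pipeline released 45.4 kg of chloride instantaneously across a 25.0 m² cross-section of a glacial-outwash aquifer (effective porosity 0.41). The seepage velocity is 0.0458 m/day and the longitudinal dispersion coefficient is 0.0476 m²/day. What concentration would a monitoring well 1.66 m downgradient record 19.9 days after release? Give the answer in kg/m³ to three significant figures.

For an instantaneous plane source, C(x,t) = M/(n_e·A·√(4πDt)) · exp(−(x−vt)²/(4Dt)), with n_e·A the pore (flow) area.
Plume center vt = 0.0458 × 19.9 = 0.91142 m, so the well at 1.66 m is 0.74858 m downgradient of the peak.
√(4πDt) = 3.450 m, giving peak height M/(n_e·A·√(4πDt)) = 45.4/(0.41 × 25.0 × 3.450) = 1.284 kg/m³.
(x−vt)²/(4Dt) = (0.74858)²/(4 × 0.0476 × 19.9) = 0.1479; exp(−0.1479) = 0.8625.
C = 1.284 × 0.8625 = 1.11 kg/m³.

1.11 kg/m³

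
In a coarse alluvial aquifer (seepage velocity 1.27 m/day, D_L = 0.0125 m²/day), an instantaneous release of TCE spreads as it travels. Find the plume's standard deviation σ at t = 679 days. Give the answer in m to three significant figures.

4.12 m

Dispersive spreading gives a Gaussian with σ² = 2Dt; advection only shifts the center.
σ = √(2 × 0.0125 × 679) = 4.12 m.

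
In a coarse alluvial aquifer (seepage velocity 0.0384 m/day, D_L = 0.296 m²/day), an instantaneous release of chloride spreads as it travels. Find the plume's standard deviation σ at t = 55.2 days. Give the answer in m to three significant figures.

5.72 m

Dispersive spreading gives a Gaussian with σ² = 2Dt; advection only shifts the center.
σ = √(2 × 0.296 × 55.2) = 5.72 m.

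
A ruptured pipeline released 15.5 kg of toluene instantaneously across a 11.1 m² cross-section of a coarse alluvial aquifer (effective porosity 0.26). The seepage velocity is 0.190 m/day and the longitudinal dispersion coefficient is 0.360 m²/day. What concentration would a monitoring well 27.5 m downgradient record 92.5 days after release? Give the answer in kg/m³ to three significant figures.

For an instantaneous plane source, C(x,t) = M/(n_e·A·√(4πDt)) · exp(−(x−vt)²/(4Dt)), with n_e·A the pore (flow) area.
Plume center vt = 0.190 × 92.5 = 17.575 m, so the well at 27.5 m is 9.925 m downgradient of the peak.
√(4πDt) = 20.46 m, giving peak height M/(n_e·A·√(4πDt)) = 15.5/(0.26 × 11.1 × 20.46) = 0.2625 kg/m³.
(x−vt)²/(4Dt) = (9.925)²/(4 × 0.360 × 92.5) = 0.7395; exp(−0.7395) = 0.4774.
C = 0.2625 × 0.4774 = 0.125 kg/m³.

0.125 kg/m³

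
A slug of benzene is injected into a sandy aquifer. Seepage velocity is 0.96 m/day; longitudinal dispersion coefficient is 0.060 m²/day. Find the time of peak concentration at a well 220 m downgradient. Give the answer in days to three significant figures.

For the 1D instantaneous-source solution, setting ∂C/∂t = 0 at fixed x gives v²t² + 2Dt − x² = 0, so t = (√(D² + v²x²) − D)/v².
√(D² + v²x²) = √(0.060² + 0.96² × 220²) = 211.2; v² = 0.9216.
t = (211.2 − 0.060)/0.9216 = 229 days (vs. the pure-advection estimate x/v = 229 d).

229 days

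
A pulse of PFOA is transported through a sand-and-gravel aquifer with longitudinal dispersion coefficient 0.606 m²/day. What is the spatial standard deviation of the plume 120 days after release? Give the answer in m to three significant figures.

12.1 m

Dispersive spreading gives a Gaussian with σ² = 2Dt; advection only shifts the center.
σ = √(2 × 0.606 × 120) = 12.1 m.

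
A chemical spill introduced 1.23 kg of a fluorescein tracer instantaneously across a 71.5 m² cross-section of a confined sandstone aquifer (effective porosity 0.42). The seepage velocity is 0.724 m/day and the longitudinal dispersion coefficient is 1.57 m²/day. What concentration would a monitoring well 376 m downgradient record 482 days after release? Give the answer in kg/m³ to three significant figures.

For an instantaneous plane source, C(x,t) = M/(n_e·A·√(4πDt)) · exp(−(x−vt)²/(4Dt)), with n_e·A the pore (flow) area.
Plume center vt = 0.724 × 482 = 348.968 m, so the well at 376 m is 27.032 m downgradient of the peak.
√(4πDt) = 97.52 m, giving peak height M/(n_e·A·√(4πDt)) = 1.23/(0.42 × 71.5 × 97.52) = 0.0004200 kg/m³.
(x−vt)²/(4Dt) = (27.032)²/(4 × 1.57 × 482) = 0.2414; exp(−0.2414) = 0.7855.
C = 0.0004200 × 0.7855 = 0.000330 kg/m³.

0.000330 kg/m³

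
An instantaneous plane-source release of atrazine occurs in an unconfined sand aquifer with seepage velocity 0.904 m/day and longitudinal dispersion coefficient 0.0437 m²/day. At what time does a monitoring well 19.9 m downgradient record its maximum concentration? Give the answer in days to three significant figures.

For the 1D instantaneous-source solution, setting ∂C/∂t = 0 at fixed x gives v²t² + 2Dt − x² = 0, so t = (√(D² + v²x²) − D)/v².
√(D² + v²x²) = √(0.0437² + 0.904² × 19.9²) = 17.99; v² = 0.817216.
t = (17.99 − 0.0437)/0.817216 = 22.0 days (vs. the pure-advection estimate x/v = 22.0 d).

22.0 days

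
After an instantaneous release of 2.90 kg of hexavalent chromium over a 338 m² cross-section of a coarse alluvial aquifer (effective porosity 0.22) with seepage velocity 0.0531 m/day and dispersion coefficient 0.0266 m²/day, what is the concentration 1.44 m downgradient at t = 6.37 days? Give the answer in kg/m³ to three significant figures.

0.00446 kg/m³

For an instantaneous plane source, C(x,t) = M/(n_e·A·√(4πDt)) · exp(−(x−vt)²/(4Dt)), with n_e·A the pore (flow) area.
Plume center vt = 0.0531 × 6.37 = 0.338247 m, so the well at 1.44 m is 1.101753 m downgradient of the peak.
√(4πDt) = 1.459 m, giving peak height M/(n_e·A·√(4πDt)) = 2.90/(0.22 × 338 × 1.459) = 0.02673 kg/m³.
(x−vt)²/(4Dt) = (1.101753)²/(4 × 0.0266 × 6.37) = 1.791; exp(−1.791) = 0.1668.
C = 0.02673 × 0.1668 = 0.00446 kg/m³.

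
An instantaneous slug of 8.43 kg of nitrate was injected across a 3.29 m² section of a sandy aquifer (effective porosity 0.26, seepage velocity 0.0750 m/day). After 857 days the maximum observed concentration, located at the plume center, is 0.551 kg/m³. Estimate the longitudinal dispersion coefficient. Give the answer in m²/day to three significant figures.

0.0297 m²/day

At the plume center C_max = M/(n_e·A·√(4πDt)), so D = M²/(4πt·(n_e·A·C_max)²).
n_e·A·C_max = 0.26 × 3.29 × 0.551 = 0.4713 kg/m.
D = 8.43²/(4π × 857 × 0.4713²) = 0.0297 m²/day.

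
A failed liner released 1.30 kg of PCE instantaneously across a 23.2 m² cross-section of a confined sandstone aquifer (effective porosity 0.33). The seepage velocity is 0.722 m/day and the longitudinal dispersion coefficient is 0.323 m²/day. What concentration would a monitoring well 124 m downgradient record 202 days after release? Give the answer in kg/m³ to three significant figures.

0.000953 kg/m³

For an instantaneous plane source, C(x,t) = M/(n_e·A·√(4πDt)) · exp(−(x−vt)²/(4Dt)), with n_e·A the pore (flow) area.
Plume center vt = 0.722 × 202 = 145.844 m, so the well at 124 m is 21.844 m upgradient of the peak.
√(4πDt) = 28.63 m, giving peak height M/(n_e·A·√(4πDt)) = 1.30/(0.33 × 23.2 × 28.63) = 0.005931 kg/m³.
(x−vt)²/(4Dt) = (-21.844)²/(4 × 0.323 × 202) = 1.828; exp(−1.828) = 0.1607.
C = 0.005931 × 0.1607 = 0.000953 kg/m³.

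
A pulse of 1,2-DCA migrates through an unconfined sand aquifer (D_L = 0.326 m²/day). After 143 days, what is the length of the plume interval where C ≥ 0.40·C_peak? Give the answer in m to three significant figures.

26.1 m

The plume is Gaussian with σ = √(2Dt) = √(2 × 0.326 × 143) = 9.656 m.
C/C_peak = exp(−Δx²/(2σ²)) = 0.40 ⇒ Δx = σ·√(−2 ln 0.40) = 9.656 × 1.354 = 13.07 m.
Width = 2Δx = 26.1 m.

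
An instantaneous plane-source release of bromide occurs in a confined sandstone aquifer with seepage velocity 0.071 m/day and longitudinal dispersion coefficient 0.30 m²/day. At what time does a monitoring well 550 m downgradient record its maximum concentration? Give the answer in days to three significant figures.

7690 days

For the 1D instantaneous-source solution, setting ∂C/∂t = 0 at fixed x gives v²t² + 2Dt − x² = 0, so t = (√(D² + v²x²) − D)/v².
√(D² + v²x²) = √(0.30² + 0.071² × 550²) = 39.05; v² = 0.005041.
t = (39.05 − 0.30)/0.005041 = 7690 days (vs. the pure-advection estimate x/v = 7750 d).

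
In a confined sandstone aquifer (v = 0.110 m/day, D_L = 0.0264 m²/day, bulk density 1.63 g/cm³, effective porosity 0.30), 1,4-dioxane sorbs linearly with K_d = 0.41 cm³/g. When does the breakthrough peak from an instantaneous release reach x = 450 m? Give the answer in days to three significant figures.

Retardation factor R = 1 + ρ_b·K_d/n = 1 + 1.63 × 0.41/0.30 = 3.228.
Sorption retards both mechanisms: v_R = v/R = 0.03408 m/day, D_R = D/R = 0.008178 m²/day.
Peak time from v_R²t² + 2D_R t − x² = 0: t = (√(D_R² + v_R²x²) − D_R)/v_R².
√(D_R² + v_R²x²) = √(0.008178² + 0.03408² × 450²) = 15.34; v_R² = 0.001161.
t = (15.34 − 0.008178)/0.001161 = 13200 days.

13200 days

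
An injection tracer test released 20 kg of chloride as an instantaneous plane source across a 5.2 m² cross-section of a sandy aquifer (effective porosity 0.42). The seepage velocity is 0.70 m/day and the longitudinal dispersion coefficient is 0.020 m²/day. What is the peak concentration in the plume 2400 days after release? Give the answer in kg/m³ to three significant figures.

0.373 kg/m³

The peak of an instantaneous 1D plume sits at x = vt; there the Gaussian factor is 1 and C_max = M/(n_e·A·√(4πDt)), where n_e·A is the pore area the mass is dissolved in.
√(4πDt) = √(4π × 0.020 × 2400) = 24.56 m, so C_max = 20/(0.42 × 5.2 × 24.56) = 0.373 kg/m³.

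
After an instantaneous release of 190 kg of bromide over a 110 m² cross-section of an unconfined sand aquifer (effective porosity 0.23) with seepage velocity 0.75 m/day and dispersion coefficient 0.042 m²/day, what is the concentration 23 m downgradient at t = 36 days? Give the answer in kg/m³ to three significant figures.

0.122 kg/m³

For an instantaneous plane source, C(x,t) = M/(n_e·A·√(4πDt)) · exp(−(x−vt)²/(4Dt)), with n_e·A the pore (flow) area.
Plume center vt = 0.75 × 36 = 27 m, so the well at 23 m is 4 m upgradient of the peak.
√(4πDt) = 4.359 m, giving peak height M/(n_e·A·√(4πDt)) = 190/(0.23 × 110 × 4.359) = 1.723 kg/m³.
(x−vt)²/(4Dt) = (-4)²/(4 × 0.042 × 36) = 2.646; exp(−2.646) = 0.07093.
C = 1.723 × 0.07093 = 0.122 kg/m³.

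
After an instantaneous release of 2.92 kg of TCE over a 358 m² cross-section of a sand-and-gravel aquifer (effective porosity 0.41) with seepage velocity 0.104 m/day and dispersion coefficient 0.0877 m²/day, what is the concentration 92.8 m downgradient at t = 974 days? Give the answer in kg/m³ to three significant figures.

For an instantaneous plane source, C(x,t) = M/(n_e·A·√(4πDt)) · exp(−(x−vt)²/(4Dt)), with n_e·A the pore (flow) area.
Plume center vt = 0.104 × 974 = 101.296 m, so the well at 92.8 m is 8.496 m upgradient of the peak.
√(4πDt) = 32.76 m, giving peak height M/(n_e·A·√(4πDt)) = 2.92/(0.41 × 358 × 32.76) = 0.0006073 kg/m³.
(x−vt)²/(4Dt) = (-8.496)²/(4 × 0.0877 × 974) = 0.2113; exp(−0.2113) = 0.8095.
C = 0.0006073 × 0.8095 = 0.000492 kg/m³.

0.000492 kg/m³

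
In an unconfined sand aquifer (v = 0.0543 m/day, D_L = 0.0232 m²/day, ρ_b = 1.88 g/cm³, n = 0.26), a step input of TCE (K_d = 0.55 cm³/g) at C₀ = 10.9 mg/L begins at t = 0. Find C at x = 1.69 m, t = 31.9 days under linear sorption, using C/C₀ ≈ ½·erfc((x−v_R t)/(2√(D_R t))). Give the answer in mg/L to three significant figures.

0.0756 mg/L

Retardation factor R = 1 + ρ_b·K_d/n = 1 + 1.88 × 0.55/0.26 = 4.977.
Sorption retards both mechanisms: v_R = v/R = 0.01091 m/day, D_R = D/R = 0.004661 m²/day.
v_R·t = 0.01091 × 31.9 = 0.348029 m; 2√(D_R t) = 0.7712 m; argument = (1.69 − 0.348029)/0.7712 = 1.740.
C = C₀ × ½·erfc(1.740) = 10.9 × 0.006933 = 0.0756 mg/L.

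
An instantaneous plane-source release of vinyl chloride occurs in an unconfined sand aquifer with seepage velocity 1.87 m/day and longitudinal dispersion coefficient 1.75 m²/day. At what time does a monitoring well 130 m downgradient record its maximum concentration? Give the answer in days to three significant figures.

For the 1D instantaneous-source solution, setting ∂C/∂t = 0 at fixed x gives v²t² + 2Dt − x² = 0, so t = (√(D² + v²x²) − D)/v².
√(D² + v²x²) = √(1.75² + 1.87² × 130²) = 243.1; v² = 3.4969.
t = (243.1 − 1.75)/3.4969 = 69.0 days (vs. the pure-advection estimate x/v = 69.5 d).

69.0 days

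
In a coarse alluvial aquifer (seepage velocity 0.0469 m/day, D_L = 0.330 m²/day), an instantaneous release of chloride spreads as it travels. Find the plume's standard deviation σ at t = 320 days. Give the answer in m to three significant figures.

14.5 m

Dispersive spreading gives a Gaussian with σ² = 2Dt; advection only shifts the center.
σ = √(2 × 0.330 × 320) = 14.5 m.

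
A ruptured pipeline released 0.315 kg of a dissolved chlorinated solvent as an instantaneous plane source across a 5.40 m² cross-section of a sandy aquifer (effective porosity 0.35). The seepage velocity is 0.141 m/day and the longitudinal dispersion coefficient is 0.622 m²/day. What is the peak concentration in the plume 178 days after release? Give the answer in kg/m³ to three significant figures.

The peak of an instantaneous 1D plume sits at x = vt; there the Gaussian factor is 1 and C_max = M/(n_e·A·√(4πDt)), where n_e·A is the pore area the mass is dissolved in.
√(4πDt) = √(4π × 0.622 × 178) = 37.30 m, so C_max = 0.315/(0.35 × 5.40 × 37.30) = 0.00447 kg/m³.

0.00447 kg/m³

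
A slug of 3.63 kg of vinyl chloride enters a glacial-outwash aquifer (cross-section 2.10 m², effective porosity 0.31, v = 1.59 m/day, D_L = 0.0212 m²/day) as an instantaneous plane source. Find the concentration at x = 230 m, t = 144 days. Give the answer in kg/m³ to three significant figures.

For an instantaneous plane source, C(x,t) = M/(n_e·A·√(4πDt)) · exp(−(x−vt)²/(4Dt)), with n_e·A the pore (flow) area.
Plume center vt = 1.59 × 144 = 228.96 m, so the well at 230 m is 1.04 m downgradient of the peak.
√(4πDt) = 6.194 m, giving peak height M/(n_e·A·√(4πDt)) = 3.63/(0.31 × 2.10 × 6.194) = 0.9002 kg/m³.
(x−vt)²/(4Dt) = (1.04)²/(4 × 0.0212 × 144) = 0.08857; exp(−0.08857) = 0.9152.
C = 0.9002 × 0.9152 = 0.824 kg/m³.

0.824 kg/m³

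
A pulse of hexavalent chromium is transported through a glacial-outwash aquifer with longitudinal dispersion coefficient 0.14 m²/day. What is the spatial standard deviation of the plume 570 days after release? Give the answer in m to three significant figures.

Dispersive spreading gives a Gaussian with σ² = 2Dt; advection only shifts the center.
σ = √(2 × 0.14 × 570) = 12.6 m.

12.6 m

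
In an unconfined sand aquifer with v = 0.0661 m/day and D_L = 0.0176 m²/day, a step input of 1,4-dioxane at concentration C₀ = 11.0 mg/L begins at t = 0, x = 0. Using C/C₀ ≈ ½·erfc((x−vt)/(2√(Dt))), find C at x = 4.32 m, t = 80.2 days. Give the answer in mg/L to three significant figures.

For a continuous step input, C/C₀ ≈ ½·erfc((x−vt)/(2√(Dt))).
vt = 0.0661 × 80.2 = 5.30122 m and 2√(Dt) = 2√(0.0176 × 80.2) = 2.376 m.
Argument (x−vt)/(2√(Dt)) = (4.32 − 5.30122)/2.376 = -0.4130; ½·erfc(-0.4130) = 0.7204.
C = 11.0 × 0.7204 = 7.92 mg/L.

7.92 mg/L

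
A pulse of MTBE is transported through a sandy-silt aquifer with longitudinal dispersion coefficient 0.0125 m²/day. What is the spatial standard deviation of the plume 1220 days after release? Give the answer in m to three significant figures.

Dispersive spreading gives a Gaussian with σ² = 2Dt; advection only shifts the center.
σ = √(2 × 0.0125 × 1220) = 5.52 m.

5.52 m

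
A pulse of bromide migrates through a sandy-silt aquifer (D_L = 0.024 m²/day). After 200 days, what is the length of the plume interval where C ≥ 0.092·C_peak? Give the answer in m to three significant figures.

13.5 m

The plume is Gaussian with σ = √(2Dt) = √(2 × 0.024 × 200) = 3.098 m.
C/C_peak = exp(−Δx²/(2σ²)) = 0.092 ⇒ Δx = σ·√(−2 ln 0.092) = 3.098 × 2.184 = 6.766 m.
Width = 2Δx = 13.5 m.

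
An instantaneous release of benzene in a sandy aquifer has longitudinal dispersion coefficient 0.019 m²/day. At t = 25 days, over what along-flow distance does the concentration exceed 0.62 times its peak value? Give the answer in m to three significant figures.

The plume is Gaussian with σ = √(2Dt) = √(2 × 0.019 × 25) = 0.9747 m.
C/C_peak = exp(−Δx²/(2σ²)) = 0.62 ⇒ Δx = σ·√(−2 ln 0.62) = 0.9747 × 0.9778 = 0.9531 m.
Width = 2Δx = 1.91 m.

1.91 m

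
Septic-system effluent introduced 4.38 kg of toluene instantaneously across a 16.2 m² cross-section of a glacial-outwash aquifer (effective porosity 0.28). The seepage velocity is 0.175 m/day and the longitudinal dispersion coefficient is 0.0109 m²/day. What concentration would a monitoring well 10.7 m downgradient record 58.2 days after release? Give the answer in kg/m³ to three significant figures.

For an instantaneous plane source, C(x,t) = M/(n_e·A·√(4πDt)) · exp(−(x−vt)²/(4Dt)), with n_e·A the pore (flow) area.
Plume center vt = 0.175 × 58.2 = 10.185 m, so the well at 10.7 m is 0.515 m downgradient of the peak.
√(4πDt) = 2.823 m, giving peak height M/(n_e·A·√(4πDt)) = 4.38/(0.28 × 16.2 × 2.823) = 0.3421 kg/m³.
(x−vt)²/(4Dt) = (0.515)²/(4 × 0.0109 × 58.2) = 0.1045; exp(−0.1045) = 0.9008.
C = 0.3421 × 0.9008 = 0.308 kg/m³.

0.308 kg/m³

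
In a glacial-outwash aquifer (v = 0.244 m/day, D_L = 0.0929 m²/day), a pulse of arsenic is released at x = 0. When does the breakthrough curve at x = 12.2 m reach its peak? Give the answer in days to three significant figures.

For the 1D instantaneous-source solution, setting ∂C/∂t = 0 at fixed x gives v²t² + 2Dt − x² = 0, so t = (√(D² + v²x²) − D)/v².
√(D² + v²x²) = √(0.0929² + 0.244² × 12.2²) = 2.978; v² = 0.059536.
t = (2.978 − 0.0929)/0.059536 = 48.5 days (vs. the pure-advection estimate x/v = 50.0 d).

48.5 days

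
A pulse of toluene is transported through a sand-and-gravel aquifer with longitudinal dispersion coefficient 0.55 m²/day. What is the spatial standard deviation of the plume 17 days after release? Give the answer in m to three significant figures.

4.32 m

Dispersive spreading gives a Gaussian with σ² = 2Dt; advection only shifts the center.
σ = √(2 × 0.55 × 17) = 4.32 m.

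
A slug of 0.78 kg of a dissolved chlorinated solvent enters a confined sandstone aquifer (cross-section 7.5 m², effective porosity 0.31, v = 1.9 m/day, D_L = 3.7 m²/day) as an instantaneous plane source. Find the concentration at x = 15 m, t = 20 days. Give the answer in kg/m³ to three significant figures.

0.00184 kg/m³

For an instantaneous plane source, C(x,t) = M/(n_e·A·√(4πDt)) · exp(−(x−vt)²/(4Dt)), with n_e·A the pore (flow) area.
Plume center vt = 1.9 × 20 = 38 m, so the well at 15 m is 23 m upgradient of the peak.
√(4πDt) = 30.49 m, giving peak height M/(n_e·A·√(4πDt)) = 0.78/(0.31 × 7.5 × 30.49) = 0.01100 kg/m³.
(x−vt)²/(4Dt) = (-23)²/(4 × 3.7 × 20) = 1.787; exp(−1.787) = 0.1675.
C = 0.01100 × 0.1675 = 0.00184 kg/m³.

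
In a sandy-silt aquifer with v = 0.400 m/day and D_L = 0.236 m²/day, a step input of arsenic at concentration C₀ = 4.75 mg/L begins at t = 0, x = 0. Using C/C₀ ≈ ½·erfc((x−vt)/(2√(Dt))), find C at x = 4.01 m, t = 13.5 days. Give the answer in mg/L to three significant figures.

3.37 mg/L

For a continuous step input, C/C₀ ≈ ½·erfc((x−vt)/(2√(Dt))).
vt = 0.400 × 13.5 = 5.4 m and 2√(Dt) = 2√(0.236 × 13.5) = 3.570 m.
Argument (x−vt)/(2√(Dt)) = (4.01 − 5.4)/3.570 = -0.3894; ½·erfc(-0.3894) = 0.7091.
C = 4.75 × 0.7091 = 3.37 mg/L.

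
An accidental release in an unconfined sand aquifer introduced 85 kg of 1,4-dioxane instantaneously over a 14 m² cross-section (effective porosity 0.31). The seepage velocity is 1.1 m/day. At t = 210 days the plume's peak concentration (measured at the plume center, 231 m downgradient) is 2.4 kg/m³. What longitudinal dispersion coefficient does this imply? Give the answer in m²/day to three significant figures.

At the plume center C_max = M/(n_e·A·√(4πDt)), so D = M²/(4πt·(n_e·A·C_max)²).
n_e·A·C_max = 0.31 × 14 × 2.4 = 10.42 kg/m.
D = 85²/(4π × 210 × 10.42²) = 0.0252 m²/day.

0.0252 m²/day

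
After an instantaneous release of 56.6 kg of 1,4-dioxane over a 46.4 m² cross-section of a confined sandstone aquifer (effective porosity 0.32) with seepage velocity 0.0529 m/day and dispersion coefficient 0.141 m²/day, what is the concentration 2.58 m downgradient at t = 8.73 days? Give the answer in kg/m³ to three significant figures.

0.390 kg/m³

For an instantaneous plane source, C(x,t) = M/(n_e·A·√(4πDt)) · exp(−(x−vt)²/(4Dt)), with n_e·A the pore (flow) area.
Plume center vt = 0.0529 × 8.73 = 0.461817 m, so the well at 2.58 m is 2.118183 m downgradient of the peak.
√(4πDt) = 3.933 m, giving peak height M/(n_e·A·√(4πDt)) = 56.6/(0.32 × 46.4 × 3.933) = 0.9692 kg/m³.
(x−vt)²/(4Dt) = (2.118183)²/(4 × 0.141 × 8.73) = 0.9112; exp(−0.9112) = 0.4020.
C = 0.9692 × 0.4020 = 0.390 kg/m³.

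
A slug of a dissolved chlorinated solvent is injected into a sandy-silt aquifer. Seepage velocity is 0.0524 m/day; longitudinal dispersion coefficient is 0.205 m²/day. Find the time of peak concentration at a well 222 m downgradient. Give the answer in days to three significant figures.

For the 1D instantaneous-source solution, setting ∂C/∂t = 0 at fixed x gives v²t² + 2Dt − x² = 0, so t = (√(D² + v²x²) − D)/v².
√(D² + v²x²) = √(0.205² + 0.0524² × 222²) = 11.63; v² = 0.00274576.
t = (11.63 − 0.205)/0.00274576 = 4160 days (vs. the pure-advection estimate x/v = 4240 d).

4160 days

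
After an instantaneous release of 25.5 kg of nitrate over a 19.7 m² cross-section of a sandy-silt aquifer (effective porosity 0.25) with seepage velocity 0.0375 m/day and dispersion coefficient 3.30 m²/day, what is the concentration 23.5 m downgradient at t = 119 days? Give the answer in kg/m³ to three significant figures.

0.0585 kg/m³

For an instantaneous plane source, C(x,t) = M/(n_e·A·√(4πDt)) · exp(−(x−vt)²/(4Dt)), with n_e·A the pore (flow) area.
Plume center vt = 0.0375 × 119 = 4.4625 m, so the well at 23.5 m is 19.0375 m downgradient of the peak.
√(4πDt) = 70.25 m, giving peak height M/(n_e·A·√(4πDt)) = 25.5/(0.25 × 19.7 × 70.25) = 0.07370 kg/m³.
(x−vt)²/(4Dt) = (19.0375)²/(4 × 3.30 × 119) = 0.2307; exp(−0.2307) = 0.7940.
C = 0.07370 × 0.7940 = 0.0585 kg/m³.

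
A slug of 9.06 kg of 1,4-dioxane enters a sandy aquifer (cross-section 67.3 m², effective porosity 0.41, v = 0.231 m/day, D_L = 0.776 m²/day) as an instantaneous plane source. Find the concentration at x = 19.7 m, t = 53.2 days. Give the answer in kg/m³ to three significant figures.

For an instantaneous plane source, C(x,t) = M/(n_e·A·√(4πDt)) · exp(−(x−vt)²/(4Dt)), with n_e·A the pore (flow) area.
Plume center vt = 0.231 × 53.2 = 12.2892 m, so the well at 19.7 m is 7.4108 m downgradient of the peak.
√(4πDt) = 22.78 m, giving peak height M/(n_e·A·√(4πDt)) = 9.06/(0.41 × 67.3 × 22.78) = 0.01441 kg/m³.
(x−vt)²/(4Dt) = (7.4108)²/(4 × 0.776 × 53.2) = 0.3326; exp(−0.3326) = 0.7171.
C = 0.01441 × 0.7171 = 0.0103 kg/m³.

0.0103 kg/m³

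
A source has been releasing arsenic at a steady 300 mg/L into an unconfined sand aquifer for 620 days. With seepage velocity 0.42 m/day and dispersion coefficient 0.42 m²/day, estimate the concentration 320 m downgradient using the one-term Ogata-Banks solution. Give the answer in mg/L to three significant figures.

1.35 mg/L

For a continuous step input, C/C₀ ≈ ½·erfc((x−vt)/(2√(Dt))).
vt = 0.42 × 620 = 260.4 m and 2√(Dt) = 2√(0.42 × 620) = 32.27 m.
Argument (x−vt)/(2√(Dt)) = (320 − 260.4)/32.27 = 1.847; ½·erfc(1.847) = 0.004500.
C = 300 × 0.004500 = 1.35 mg/L.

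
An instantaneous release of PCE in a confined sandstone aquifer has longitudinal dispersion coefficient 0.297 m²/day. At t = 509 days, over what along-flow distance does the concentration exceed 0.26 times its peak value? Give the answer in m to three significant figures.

57.1 m

The plume is Gaussian with σ = √(2Dt) = √(2 × 0.297 × 509) = 17.39 m.
C/C_peak = exp(−Δx²/(2σ²)) = 0.26 ⇒ Δx = σ·√(−2 ln 0.26) = 17.39 × 1.641 = 28.54 m.
Width = 2Δx = 57.1 m.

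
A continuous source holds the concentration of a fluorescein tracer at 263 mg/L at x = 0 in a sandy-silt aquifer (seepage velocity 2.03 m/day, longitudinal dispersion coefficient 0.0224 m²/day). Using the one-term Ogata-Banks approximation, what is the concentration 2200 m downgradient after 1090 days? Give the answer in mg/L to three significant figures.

For a continuous step input, C/C₀ ≈ ½·erfc((x−vt)/(2√(Dt))).
vt = 2.03 × 1090 = 2212.7 m and 2√(Dt) = 2√(0.0224 × 1090) = 9.883 m.
Argument (x−vt)/(2√(Dt)) = (2200 − 2212.7)/9.883 = -1.285; ½·erfc(-1.285) = 0.9654.
C = 263 × 0.9654 = 254 mg/L.

254 mg/L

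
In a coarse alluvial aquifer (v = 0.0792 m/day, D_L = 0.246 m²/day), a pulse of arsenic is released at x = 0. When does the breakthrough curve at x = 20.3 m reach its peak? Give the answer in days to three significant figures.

For the 1D instantaneous-source solution, setting ∂C/∂t = 0 at fixed x gives v²t² + 2Dt − x² = 0, so t = (√(D² + v²x²) − D)/v².
√(D² + v²x²) = √(0.246² + 0.0792² × 20.3²) = 1.626; v² = 0.00627264.
t = (1.626 − 0.246)/0.00627264 = 220 days (vs. the pure-advection estimate x/v = 256 d).

220 days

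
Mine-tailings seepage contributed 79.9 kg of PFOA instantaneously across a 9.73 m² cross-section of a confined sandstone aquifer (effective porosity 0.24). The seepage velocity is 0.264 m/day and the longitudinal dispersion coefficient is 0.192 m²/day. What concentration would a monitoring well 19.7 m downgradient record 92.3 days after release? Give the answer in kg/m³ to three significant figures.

1.69 kg/m³

For an instantaneous plane source, C(x,t) = M/(n_e·A·√(4πDt)) · exp(−(x−vt)²/(4Dt)), with n_e·A the pore (flow) area.
Plume center vt = 0.264 × 92.3 = 24.3672 m, so the well at 19.7 m is 4.6672 m upgradient of the peak.
√(4πDt) = 14.92 m, giving peak height M/(n_e·A·√(4πDt)) = 79.9/(0.24 × 9.73 × 14.92) = 2.293 kg/m³.
(x−vt)²/(4Dt) = (-4.6672)²/(4 × 0.192 × 92.3) = 0.3073; exp(−0.3073) = 0.7354.
C = 2.293 × 0.7354 = 1.69 kg/m³.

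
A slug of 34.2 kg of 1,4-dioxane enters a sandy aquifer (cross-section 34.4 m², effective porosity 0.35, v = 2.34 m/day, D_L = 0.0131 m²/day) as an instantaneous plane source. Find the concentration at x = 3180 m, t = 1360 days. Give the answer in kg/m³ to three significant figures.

For an instantaneous plane source, C(x,t) = M/(n_e·A·√(4πDt)) · exp(−(x−vt)²/(4Dt)), with n_e·A the pore (flow) area.
Plume center vt = 2.34 × 1360 = 3182.4 m, so the well at 3180 m is 2.4 m upgradient of the peak.
√(4πDt) = 14.96 m, giving peak height M/(n_e·A·√(4πDt)) = 34.2/(0.35 × 34.4 × 14.96) = 0.1899 kg/m³.
(x−vt)²/(4Dt) = (-2.4)²/(4 × 0.0131 × 1360) = 0.08083; exp(−0.08083) = 0.9224.
C = 0.1899 × 0.9224 = 0.175 kg/m³.

0.175 kg/m³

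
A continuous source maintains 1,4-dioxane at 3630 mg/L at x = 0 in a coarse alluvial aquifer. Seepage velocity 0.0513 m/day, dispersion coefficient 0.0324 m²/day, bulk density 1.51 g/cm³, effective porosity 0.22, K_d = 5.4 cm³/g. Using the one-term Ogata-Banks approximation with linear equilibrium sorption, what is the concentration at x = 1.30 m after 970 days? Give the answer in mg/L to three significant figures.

Retardation factor R = 1 + ρ_b·K_d/n = 1 + 1.51 × 5.4/0.22 = 38.06.
Sorption retards both mechanisms: v_R = v/R = 0.001348 m/day, D_R = D/R = 0.0008513 m²/day.
v_R·t = 0.001348 × 970 = 1.30756 m; 2√(D_R t) = 1.817 m; argument = (1.30 − 1.30756)/1.817 = -0.004161.
C = C₀ × ½·erfc(-0.004161) = 3630 × 0.5023 = 1820 mg/L.

1820 mg/L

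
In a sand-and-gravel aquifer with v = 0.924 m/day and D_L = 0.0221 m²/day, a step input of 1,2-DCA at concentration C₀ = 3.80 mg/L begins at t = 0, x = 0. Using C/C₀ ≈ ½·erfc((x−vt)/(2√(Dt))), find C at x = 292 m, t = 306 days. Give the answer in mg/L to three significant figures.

For a continuous step input, C/C₀ ≈ ½·erfc((x−vt)/(2√(Dt))).
vt = 0.924 × 306 = 282.744 m and 2√(Dt) = 2√(0.0221 × 306) = 5.201 m.
Argument (x−vt)/(2√(Dt)) = (292 − 282.744)/5.201 = 1.780; ½·erfc(1.780) = 0.005913.
C = 3.80 × 0.005913 = 0.0225 mg/L.

0.0225 mg/L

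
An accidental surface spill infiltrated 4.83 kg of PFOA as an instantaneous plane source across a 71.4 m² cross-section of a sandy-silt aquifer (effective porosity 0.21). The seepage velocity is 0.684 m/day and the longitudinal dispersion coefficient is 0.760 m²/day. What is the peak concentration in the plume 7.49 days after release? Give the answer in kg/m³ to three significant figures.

0.0381 kg/m³

The peak of an instantaneous 1D plume sits at x = vt; there the Gaussian factor is 1 and C_max = M/(n_e·A·√(4πDt)), where n_e·A is the pore area the mass is dissolved in.
√(4πDt) = √(4π × 0.760 × 7.49) = 8.458 m, so C_max = 4.83/(0.21 × 71.4 × 8.458) = 0.0381 kg/m³.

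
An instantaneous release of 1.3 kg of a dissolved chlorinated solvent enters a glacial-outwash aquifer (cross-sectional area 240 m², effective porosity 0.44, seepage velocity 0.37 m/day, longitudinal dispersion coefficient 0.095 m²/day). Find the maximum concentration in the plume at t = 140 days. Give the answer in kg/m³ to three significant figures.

0.000952 kg/m³

The peak of an instantaneous 1D plume sits at x = vt; there the Gaussian factor is 1 and C_max = M/(n_e·A·√(4πDt)), where n_e·A is the pore area the mass is dissolved in.
√(4πDt) = √(4π × 0.095 × 140) = 12.93 m, so C_max = 1.3/(0.44 × 240 × 12.93) = 0.000952 kg/m³.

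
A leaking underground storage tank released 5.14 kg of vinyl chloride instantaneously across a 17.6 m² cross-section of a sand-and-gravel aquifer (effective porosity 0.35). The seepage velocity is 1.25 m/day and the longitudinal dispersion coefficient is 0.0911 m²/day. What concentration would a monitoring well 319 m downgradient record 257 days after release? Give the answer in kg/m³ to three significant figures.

0.0461 kg/m³

For an instantaneous plane source, C(x,t) = M/(n_e·A·√(4πDt)) · exp(−(x−vt)²/(4Dt)), with n_e·A the pore (flow) area.
Plume center vt = 1.25 × 257 = 321.25 m, so the well at 319 m is 2.25 m upgradient of the peak.
√(4πDt) = 17.15 m, giving peak height M/(n_e·A·√(4πDt)) = 5.14/(0.35 × 17.6 × 17.15) = 0.04865 kg/m³.
(x−vt)²/(4Dt) = (-2.25)²/(4 × 0.0911 × 257) = 0.05406; exp(−0.05406) = 0.9474.
C = 0.04865 × 0.9474 = 0.0461 kg/m³.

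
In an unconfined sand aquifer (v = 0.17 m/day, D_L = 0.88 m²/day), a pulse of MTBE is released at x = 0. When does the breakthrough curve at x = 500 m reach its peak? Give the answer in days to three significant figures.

For the 1D instantaneous-source solution, setting ∂C/∂t = 0 at fixed x gives v²t² + 2Dt − x² = 0, so t = (√(D² + v²x²) − D)/v².
√(D² + v²x²) = √(0.88² + 0.17² × 500²) = 85.00; v² = 0.0289.
t = (85.00 − 0.88)/0.0289 = 2910 days (vs. the pure-advection estimate x/v = 2940 d).

2910 days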